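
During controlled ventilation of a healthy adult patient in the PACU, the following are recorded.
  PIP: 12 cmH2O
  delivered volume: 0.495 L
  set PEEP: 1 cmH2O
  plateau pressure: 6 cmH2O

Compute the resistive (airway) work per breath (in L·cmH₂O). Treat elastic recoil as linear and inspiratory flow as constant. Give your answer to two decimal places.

With constant inspiratory flow the resistive pressure is constant at PIP − Pplat = 12 − 6 = 6.0 cmH2O, so resistive work = 6.0 × 0.495 = 2.97 L·cmH2O.

2.97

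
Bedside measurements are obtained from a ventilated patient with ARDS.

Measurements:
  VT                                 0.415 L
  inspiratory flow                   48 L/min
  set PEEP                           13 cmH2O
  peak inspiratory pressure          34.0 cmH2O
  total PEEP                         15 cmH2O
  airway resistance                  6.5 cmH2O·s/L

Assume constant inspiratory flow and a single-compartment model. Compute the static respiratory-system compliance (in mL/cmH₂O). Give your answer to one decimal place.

Flow: 48 L/min ÷ 60 = 0.8 L/s.
Total PEEP = 15 cmH2O (set 13 + intrinsic 2); this is the baseline alveolar pressure.
Equation of motion (constant flow): PIP = Vt/C + R·V̇ + PEEP.
Vt/C = PIP − R·V̇ − PEEP = 34.0 − 6.5×0.8 − 15 = 34.0 − 5.2 − 15 = 13.8 cmH2O.
C = Vt / 13.8 = 415 / 13.8 = 30.072 mL/cmH2O.

30.1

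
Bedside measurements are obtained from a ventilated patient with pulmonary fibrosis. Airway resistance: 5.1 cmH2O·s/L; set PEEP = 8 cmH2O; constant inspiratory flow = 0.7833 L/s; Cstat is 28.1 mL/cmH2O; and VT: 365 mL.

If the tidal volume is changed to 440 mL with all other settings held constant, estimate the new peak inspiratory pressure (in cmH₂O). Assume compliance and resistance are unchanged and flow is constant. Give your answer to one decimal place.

PIP = Vt/C + R·V̇ + PEEP (constant-flow equation of motion).
Only the elastic term changes: ΔPIP = ΔVt / C = (440 − 365) / 28.1 = 2.669 cmH2O.
Original PIP = 365/28.1 + 5.1×0.7833 + 8 = 24.984 cmH2O; new PIP = 24.984 + (2.669) = 27.653 cmH2O.

27.7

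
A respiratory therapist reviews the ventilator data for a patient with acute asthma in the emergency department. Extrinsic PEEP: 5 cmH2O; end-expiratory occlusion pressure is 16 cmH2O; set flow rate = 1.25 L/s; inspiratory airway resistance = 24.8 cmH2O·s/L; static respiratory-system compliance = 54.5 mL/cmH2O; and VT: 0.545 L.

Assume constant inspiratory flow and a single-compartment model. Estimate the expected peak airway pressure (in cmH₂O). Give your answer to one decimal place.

57.0

Total PEEP = 16 cmH2O (set 5 + intrinsic 11); this is the baseline alveolar pressure.
Equation of motion (constant flow): PIP = Vt/C + R·V̇ + PEEP.
PIP = 545/54.5 + 24.8×1.25 + 16 = 10.0 + 31.0 + 16 = 57.0 cmH2O.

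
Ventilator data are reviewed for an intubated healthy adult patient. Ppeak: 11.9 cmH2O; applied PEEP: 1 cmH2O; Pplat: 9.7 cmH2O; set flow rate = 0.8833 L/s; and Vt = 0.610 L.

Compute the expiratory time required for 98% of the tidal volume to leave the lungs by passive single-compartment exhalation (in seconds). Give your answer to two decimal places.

0.68

R = (PIP − Pplat)/V̇ = (11.9 − 9.7) / 0.8833 = 2.2/0.8833 = 2.491 cmH2O·s/L.
C = Vt/(Pplat − PEEP) = 610.0 / (9.7 − 1) = 610.0/8.7 = 70.115 mL/cmH2O.
τ = R × C = 2.491 × 0.07012 L/cmH2O = 0.1747 s.
t = −τ·ln(1 − 0.98) = −0.1747·ln(0.02) = 0.6834 s.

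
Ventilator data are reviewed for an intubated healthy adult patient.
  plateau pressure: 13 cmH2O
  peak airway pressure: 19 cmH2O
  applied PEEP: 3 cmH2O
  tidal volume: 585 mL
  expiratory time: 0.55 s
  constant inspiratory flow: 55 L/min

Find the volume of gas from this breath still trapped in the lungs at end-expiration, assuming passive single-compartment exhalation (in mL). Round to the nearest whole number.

Flow: 55 L/min ÷ 60 = 0.9167 L/s.
R = (PIP − Pplat)/V̇ = (19 − 13) / 0.9167 = 6.0/0.9167 = 6.545 cmH2O·s/L.
C = Vt/(Pplat − PEEP) = 585.0 / (13 − 3) = 585.0/10.0 = 58.5 mL/cmH2O.
τ = R × C = 6.545 × 0.0585 L/cmH2O = 0.3829 s.
Fraction remaining = e^(−Te/τ) = e^(−0.55/0.3829) = 0.2378.
Trapped volume = 585.0 × 0.2378 = 139.11 mL.

139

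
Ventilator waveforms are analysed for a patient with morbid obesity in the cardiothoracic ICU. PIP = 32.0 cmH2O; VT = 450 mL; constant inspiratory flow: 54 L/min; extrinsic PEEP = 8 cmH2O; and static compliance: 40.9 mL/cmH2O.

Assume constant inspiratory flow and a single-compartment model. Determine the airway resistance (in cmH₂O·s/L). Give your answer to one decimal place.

14.4

Flow: 54 L/min ÷ 60 = 0.9 L/s.
Equation of motion (constant flow): PIP = Vt/C + R·V̇ + PEEP.
R·V̇ = PIP − Vt/C − PEEP = 32.0 − 450/40.9 − 8 = 32.0 − 11.002 − 8 = 12.998 cmH2O.
R = 12.998 / 0.9 = 14.442 cmH2O·s/L.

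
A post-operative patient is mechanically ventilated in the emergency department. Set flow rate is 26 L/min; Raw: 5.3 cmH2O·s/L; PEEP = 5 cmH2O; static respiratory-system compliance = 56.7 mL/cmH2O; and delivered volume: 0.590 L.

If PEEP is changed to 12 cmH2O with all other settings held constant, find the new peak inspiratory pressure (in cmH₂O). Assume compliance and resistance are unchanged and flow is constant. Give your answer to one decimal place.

24.7

Flow: 26 L/min ÷ 60 = 0.4333 L/s.
PIP = Vt/C + R·V̇ + PEEP (constant-flow equation of motion).
Only the baseline term changes: ΔPIP = ΔPEEP = 12 − 5 = 7.0 cmH2O.
Original PIP = 590/56.7 + 5.3×0.4333 + 5 = 17.702 cmH2O; new PIP = 17.702 + (7.0) = 24.702 cmH2O.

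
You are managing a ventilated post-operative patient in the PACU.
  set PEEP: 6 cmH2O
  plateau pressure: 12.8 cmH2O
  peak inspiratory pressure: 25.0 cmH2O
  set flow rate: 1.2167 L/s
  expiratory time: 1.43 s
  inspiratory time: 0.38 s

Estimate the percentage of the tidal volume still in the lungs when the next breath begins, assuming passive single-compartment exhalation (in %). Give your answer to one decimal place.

Vt = flow × Ti = 1.2167 L/s × 0.38 s × 1000 mL/L = 462.35 mL.
R = (PIP − Pplat)/V̇ = (25.0 − 12.8) / 1.2167 = 12.2/1.2167 = 10.027 cmH2O·s/L.
C = Vt/(Pplat − PEEP) = 462.35 / (12.8 − 6) = 462.35/6.8 = 67.993 mL/cmH2O.
τ = R × C = 10.027 × 0.06799 L/cmH2O = 0.6817 s.
Fraction remaining at end-expiration = e^(−Te/τ) = e^(−1.43/0.6817) = 0.1227 → 12.27%.

12.3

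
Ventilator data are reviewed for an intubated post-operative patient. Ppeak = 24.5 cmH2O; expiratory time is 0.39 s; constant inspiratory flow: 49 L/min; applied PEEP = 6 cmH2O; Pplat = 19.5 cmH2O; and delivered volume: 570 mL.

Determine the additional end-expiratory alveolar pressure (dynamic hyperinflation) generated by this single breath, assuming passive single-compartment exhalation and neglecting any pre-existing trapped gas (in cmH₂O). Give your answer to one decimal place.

3.0

Flow: 49 L/min ÷ 60 = 0.8167 L/s.
R = (PIP − Pplat)/V̇ = (24.5 − 19.5) / 0.8167 = 5.0/0.8167 = 6.122 cmH2O·s/L.
C = Vt/(Pplat − PEEP) = 570.0 / (19.5 − 6) = 570.0/13.5 = 42.222 mL/cmH2O.
τ = R × C = 6.122 × 0.04222 L/cmH2O = 0.2585 s.
Fraction remaining = e^(−Te/τ) = e^(−0.39/0.2585) = 0.2212; trapped volume = 570.0 × 0.2212 = 126.08 mL.
Additional alveolar pressure from trapping ≈ V_trapped / C = 126.08 / 42.222 = 2.986 cmH2O.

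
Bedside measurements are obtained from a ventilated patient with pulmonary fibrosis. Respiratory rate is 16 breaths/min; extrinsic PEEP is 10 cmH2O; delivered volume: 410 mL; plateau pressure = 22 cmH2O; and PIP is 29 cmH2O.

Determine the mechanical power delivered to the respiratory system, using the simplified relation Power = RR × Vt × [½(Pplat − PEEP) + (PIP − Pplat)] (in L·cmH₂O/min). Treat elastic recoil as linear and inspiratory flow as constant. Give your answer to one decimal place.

85.3

Per-breath work = Vt × [½(Pplat−PEEP) + (PIP−Pplat)] = 0.410 × [0.5×12.0 + 7.0] = 0.410 × 13.0 = 5.33 L·cmH2O.
Power = 16 × 5.33 = 85.28 L·cmH2O/min.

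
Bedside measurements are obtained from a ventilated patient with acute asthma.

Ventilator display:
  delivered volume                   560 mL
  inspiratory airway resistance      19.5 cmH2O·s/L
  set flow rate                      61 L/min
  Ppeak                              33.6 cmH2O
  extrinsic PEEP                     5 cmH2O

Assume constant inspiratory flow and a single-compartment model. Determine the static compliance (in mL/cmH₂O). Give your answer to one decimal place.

Flow: 61 L/min ÷ 60 = 1.0167 L/s.
Equation of motion (constant flow): PIP = Vt/C + R·V̇ + PEEP.
Vt/C = PIP − R·V̇ − PEEP = 33.6 − 19.5×1.0167 − 5 = 33.6 − 19.826 − 5 = 8.774 cmH2O.
C = Vt / 8.774 = 560 / 8.774 = 63.825 mL/cmH2O.

63.8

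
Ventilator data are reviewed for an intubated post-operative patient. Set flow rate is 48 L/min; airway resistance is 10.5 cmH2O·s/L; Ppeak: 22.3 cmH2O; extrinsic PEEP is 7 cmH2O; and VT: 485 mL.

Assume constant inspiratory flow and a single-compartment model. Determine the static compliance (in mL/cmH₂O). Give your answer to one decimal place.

70.3

Flow: 48 L/min ÷ 60 = 0.8 L/s.
Equation of motion (constant flow): PIP = Vt/C + R·V̇ + PEEP.
Vt/C = PIP − R·V̇ − PEEP = 22.3 − 10.5×0.8 − 7 = 22.3 − 8.4 − 7 = 6.9 cmH2O.
C = Vt / 6.9 = 485 / 6.9 = 70.29 mL/cmH2O.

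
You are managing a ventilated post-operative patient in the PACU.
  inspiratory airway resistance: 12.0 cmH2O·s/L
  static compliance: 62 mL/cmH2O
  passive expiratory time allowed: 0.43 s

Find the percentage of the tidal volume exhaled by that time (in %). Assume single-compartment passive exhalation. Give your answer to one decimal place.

τ = R × C = 12.0 × 62 mL/cmH2O = 12.0 × 0.062 L/cmH2O = 0.744 s.
Passive exhalation: V(t)/V₀ = e^(−t/τ) = e^(−0.43/0.744) = 0.561.
Fraction exhaled = 1 − 0.561 = 0.439 → 43.9%.

43.9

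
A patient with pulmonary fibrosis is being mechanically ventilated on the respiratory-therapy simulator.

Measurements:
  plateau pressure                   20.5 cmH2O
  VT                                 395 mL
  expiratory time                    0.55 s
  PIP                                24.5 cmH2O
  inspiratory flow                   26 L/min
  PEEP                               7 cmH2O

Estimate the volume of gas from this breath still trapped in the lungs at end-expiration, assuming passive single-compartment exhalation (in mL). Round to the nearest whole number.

Flow: 26 L/min ÷ 60 = 0.4333 L/s.
R = (PIP − Pplat)/V̇ = (24.5 − 20.5) / 0.4333 = 4.0/0.4333 = 9.231 cmH2O·s/L.
C = Vt/(Pplat − PEEP) = 395.0 / (20.5 − 7) = 395.0/13.5 = 29.259 mL/cmH2O.
τ = R × C = 9.231 × 0.02926 L/cmH2O = 0.2701 s.
Fraction remaining = e^(−Te/τ) = e^(−0.55/0.2701) = 0.1305.
Trapped volume = 395.0 × 0.1305 = 51.548 mL.

52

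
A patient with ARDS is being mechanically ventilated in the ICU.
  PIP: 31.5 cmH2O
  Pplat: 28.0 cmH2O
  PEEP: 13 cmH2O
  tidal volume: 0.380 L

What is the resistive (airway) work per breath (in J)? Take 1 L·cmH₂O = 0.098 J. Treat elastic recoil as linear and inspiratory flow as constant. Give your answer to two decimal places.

0.13

With constant inspiratory flow the resistive pressure is constant at PIP − Pplat = 31.5 − 28.0 = 3.5 cmH2O, so resistive work = 3.5 × 0.380 = 1.33 L·cmH2O.
× 0.098 J/(L·cmH2O) → 0.1303 J.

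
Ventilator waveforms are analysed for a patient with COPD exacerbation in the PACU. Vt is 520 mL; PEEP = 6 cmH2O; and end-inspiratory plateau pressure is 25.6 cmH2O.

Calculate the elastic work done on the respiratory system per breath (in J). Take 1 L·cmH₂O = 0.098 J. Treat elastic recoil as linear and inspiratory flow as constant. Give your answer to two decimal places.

0.50

Elastic work ≈ ½ × (Pplat − PEEP) × Vt = 0.5 × (25.6 − 6) × 0.520 L = 0.5 × 19.6 × 0.520 = 5.096 L·cmH2O.
× 0.098 J/(L·cmH2O) → 0.4994 J.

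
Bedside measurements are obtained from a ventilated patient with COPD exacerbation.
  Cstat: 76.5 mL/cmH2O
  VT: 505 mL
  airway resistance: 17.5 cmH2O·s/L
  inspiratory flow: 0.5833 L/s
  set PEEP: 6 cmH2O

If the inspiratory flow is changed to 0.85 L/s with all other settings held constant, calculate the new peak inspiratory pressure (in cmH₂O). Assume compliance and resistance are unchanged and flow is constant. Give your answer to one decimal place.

27.5

PIP = Vt/C + R·V̇ + PEEP (constant-flow equation of motion).
Only the resistive term changes: ΔPIP = R × ΔV̇ = 17.5 × (0.85 − 0.5833) = 17.5 × 0.2667 = 4.667 cmH2O.
Original PIP = 505/76.5 + 17.5×0.5833 + 6 = 22.809 cmH2O; new PIP = 22.809 + (4.667) = 27.476 cmH2O.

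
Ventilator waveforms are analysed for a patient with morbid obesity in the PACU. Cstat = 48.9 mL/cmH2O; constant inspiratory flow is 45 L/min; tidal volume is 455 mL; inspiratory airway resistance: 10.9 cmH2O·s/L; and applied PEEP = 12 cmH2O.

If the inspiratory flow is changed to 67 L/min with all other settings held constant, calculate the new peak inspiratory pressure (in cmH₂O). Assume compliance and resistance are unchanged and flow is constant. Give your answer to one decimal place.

Flow: 45 L/min ÷ 60 = 0.75 L/s.
New flow: 67 L/min ÷ 60 = 1.1167 L/s.
PIP = Vt/C + R·V̇ + PEEP (constant-flow equation of motion).
Only the resistive term changes: ΔPIP = R × ΔV̇ = 10.9 × (1.1167 − 0.75) = 10.9 × 0.3667 = 3.997 cmH2O.
Original PIP = 455/48.9 + 10.9×0.75 + 12 = 29.48 cmH2O; new PIP = 29.48 + (3.997) = 33.477 cmH2O.

33.5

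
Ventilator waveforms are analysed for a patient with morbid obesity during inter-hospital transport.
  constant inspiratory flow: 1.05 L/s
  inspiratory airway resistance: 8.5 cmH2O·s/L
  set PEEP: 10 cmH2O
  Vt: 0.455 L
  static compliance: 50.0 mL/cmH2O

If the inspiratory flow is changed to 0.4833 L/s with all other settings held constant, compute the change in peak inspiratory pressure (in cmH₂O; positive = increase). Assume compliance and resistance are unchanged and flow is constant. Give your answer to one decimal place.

PIP = Vt/C + R·V̇ + PEEP (constant-flow equation of motion).
Only the resistive term changes: ΔPIP = R × ΔV̇ = 8.5 × (0.4833 − 1.05) = 8.5 × -0.5667 = -4.817 cmH2O.

-4.8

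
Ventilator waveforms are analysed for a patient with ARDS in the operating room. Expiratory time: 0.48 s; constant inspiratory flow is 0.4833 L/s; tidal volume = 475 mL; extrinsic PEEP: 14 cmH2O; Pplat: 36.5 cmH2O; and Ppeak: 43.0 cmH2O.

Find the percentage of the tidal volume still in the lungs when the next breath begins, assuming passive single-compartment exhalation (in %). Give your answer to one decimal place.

R = (PIP − Pplat)/V̇ = (43.0 − 36.5) / 0.4833 = 6.5/0.4833 = 13.449 cmH2O·s/L.
C = Vt/(Pplat − PEEP) = 475.0 / (36.5 − 14) = 475.0/22.5 = 21.111 mL/cmH2O.
τ = R × C = 13.449 × 0.02111 L/cmH2O = 0.2839 s.
Fraction remaining at end-expiration = e^(−Te/τ) = e^(−0.48/0.2839) = 0.1844 → 18.44%.

18.4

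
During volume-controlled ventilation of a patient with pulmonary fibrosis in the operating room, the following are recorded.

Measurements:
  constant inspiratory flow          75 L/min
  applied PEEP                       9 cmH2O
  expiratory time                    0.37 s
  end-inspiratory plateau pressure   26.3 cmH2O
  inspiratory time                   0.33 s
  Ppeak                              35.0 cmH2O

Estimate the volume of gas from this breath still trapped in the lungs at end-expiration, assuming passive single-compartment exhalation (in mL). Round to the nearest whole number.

44

Flow: 75 L/min ÷ 60 = 1.25 L/s.
Vt = flow × Ti = 1.25 L/s × 0.33 s × 1000 mL/L = 412.5 mL.
R = (PIP − Pplat)/V̇ = (35.0 − 26.3) / 1.25 = 8.7/1.25 = 6.96 cmH2O·s/L.
C = Vt/(Pplat − PEEP) = 412.5 / (26.3 − 9) = 412.5/17.3 = 23.844 mL/cmH2O.
τ = R × C = 6.96 × 0.02384 L/cmH2O = 0.1659 s.
Fraction remaining = e^(−Te/τ) = e^(−0.37/0.1659) = 0.1075.
Trapped volume = 412.5 × 0.1075 = 44.344 mL.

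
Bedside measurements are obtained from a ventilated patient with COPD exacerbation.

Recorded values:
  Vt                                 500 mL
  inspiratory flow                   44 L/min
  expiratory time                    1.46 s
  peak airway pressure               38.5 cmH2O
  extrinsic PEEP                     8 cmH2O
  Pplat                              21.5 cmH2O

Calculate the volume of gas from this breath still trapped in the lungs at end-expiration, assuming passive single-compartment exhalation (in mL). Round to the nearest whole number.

Flow: 44 L/min ÷ 60 = 0.7333 L/s.
R = (PIP − Pplat)/V̇ = (38.5 − 21.5) / 0.7333 = 17.0/0.7333 = 23.183 cmH2O·s/L.
C = Vt/(Pplat − PEEP) = 500.0 / (21.5 − 8) = 500.0/13.5 = 37.037 mL/cmH2O.
τ = R × C = 23.183 × 0.03704 L/cmH2O = 0.8587 s.
Fraction remaining = e^(−Te/τ) = e^(−1.46/0.8587) = 0.1826.
Trapped volume = 500.0 × 0.1826 = 91.3 mL.

91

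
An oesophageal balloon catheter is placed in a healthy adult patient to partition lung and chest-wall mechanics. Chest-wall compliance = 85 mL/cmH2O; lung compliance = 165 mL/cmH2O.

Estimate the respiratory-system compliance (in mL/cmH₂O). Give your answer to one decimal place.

56.1

Lung and chest wall are elastances in series: 1/Crs = 1/CL + 1/Ccw.
1/Crs = 1/165 + 1/85 = 0.01783.
Crs = 56.085 mL/cmH2O.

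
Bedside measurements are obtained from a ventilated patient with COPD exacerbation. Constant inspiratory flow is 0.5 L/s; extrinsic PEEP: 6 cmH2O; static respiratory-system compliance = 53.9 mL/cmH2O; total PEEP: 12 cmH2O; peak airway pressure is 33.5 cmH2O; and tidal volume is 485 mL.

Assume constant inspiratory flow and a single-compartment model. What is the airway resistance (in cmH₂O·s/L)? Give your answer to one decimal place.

Total PEEP = 12 cmH2O (set 6 + intrinsic 6); this is the baseline alveolar pressure.
Equation of motion (constant flow): PIP = Vt/C + R·V̇ + PEEP.
R·V̇ = PIP − Vt/C − PEEP = 33.5 − 485/53.9 − 12 = 33.5 − 8.998 − 12 = 12.502 cmH2O.
R = 12.502 / 0.5 = 25.004 cmH2O·s/L.

25.0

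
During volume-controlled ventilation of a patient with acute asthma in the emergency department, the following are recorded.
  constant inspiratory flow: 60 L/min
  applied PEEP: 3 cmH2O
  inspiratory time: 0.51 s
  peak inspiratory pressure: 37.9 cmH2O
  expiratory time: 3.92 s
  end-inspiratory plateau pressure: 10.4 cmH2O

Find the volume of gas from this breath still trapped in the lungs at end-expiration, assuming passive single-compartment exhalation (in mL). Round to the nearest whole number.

64

Flow: 60 L/min ÷ 60 = 1 L/s.
Vt = flow × Ti = 1 L/s × 0.51 s × 1000 mL/L = 510.0 mL.
R = (PIP − Pplat)/V̇ = (37.9 − 10.4) / 1 = 27.5/1 = 27.5 cmH2O·s/L.
C = Vt/(Pplat − PEEP) = 510.0 / (10.4 − 3) = 510.0/7.4 = 68.919 mL/cmH2O.
τ = R × C = 27.5 × 0.06892 L/cmH2O = 1.895 s.
Fraction remaining = e^(−Te/τ) = e^(−3.92/1.895) = 0.1264.
Trapped volume = 510.0 × 0.1264 = 64.464 mL.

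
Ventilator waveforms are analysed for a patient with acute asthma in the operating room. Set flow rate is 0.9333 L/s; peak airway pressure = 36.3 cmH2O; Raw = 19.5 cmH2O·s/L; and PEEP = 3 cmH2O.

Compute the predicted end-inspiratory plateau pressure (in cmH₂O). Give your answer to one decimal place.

18.1

Pplat = PIP − Raw × flow = 36.3 − 19.5 × 0.9333 = 36.3 − 18.199 = 18.101 cmH2O.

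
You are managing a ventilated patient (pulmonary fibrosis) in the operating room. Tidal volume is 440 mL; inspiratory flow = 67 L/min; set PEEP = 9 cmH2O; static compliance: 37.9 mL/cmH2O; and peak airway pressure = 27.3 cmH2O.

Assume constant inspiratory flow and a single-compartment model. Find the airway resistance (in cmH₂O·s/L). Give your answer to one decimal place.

Flow: 67 L/min ÷ 60 = 1.1167 L/s.
Equation of motion (constant flow): PIP = Vt/C + R·V̇ + PEEP.
R·V̇ = PIP − Vt/C − PEEP = 27.3 − 440/37.9 − 9 = 27.3 − 11.609 − 9 = 6.691 cmH2O.
R = 6.691 / 1.1167 = 5.992 cmH2O·s/L.

6.0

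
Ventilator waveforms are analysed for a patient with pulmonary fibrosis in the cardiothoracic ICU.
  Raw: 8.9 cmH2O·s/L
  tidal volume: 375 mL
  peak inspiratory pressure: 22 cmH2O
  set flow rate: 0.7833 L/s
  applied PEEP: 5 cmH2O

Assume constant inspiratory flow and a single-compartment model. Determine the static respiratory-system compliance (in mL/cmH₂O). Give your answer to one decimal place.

Equation of motion (constant flow): PIP = Vt/C + R·V̇ + PEEP.
Vt/C = PIP − R·V̇ − PEEP = 22 − 8.9×0.7833 − 5 = 22 − 6.971 − 5 = 10.029 cmH2O.
C = Vt / 10.029 = 375 / 10.029 = 37.392 mL/cmH2O.

37.4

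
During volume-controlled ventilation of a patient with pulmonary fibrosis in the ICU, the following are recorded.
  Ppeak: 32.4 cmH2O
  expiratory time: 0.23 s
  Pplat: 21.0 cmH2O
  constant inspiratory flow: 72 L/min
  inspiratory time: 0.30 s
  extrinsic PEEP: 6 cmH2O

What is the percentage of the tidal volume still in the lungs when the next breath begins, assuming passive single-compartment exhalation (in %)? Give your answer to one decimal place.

Flow: 72 L/min ÷ 60 = 1.2 L/s.
Vt = flow × Ti = 1.2 L/s × 0.30 s × 1000 mL/L = 360.0 mL.
R = (PIP − Pplat)/V̇ = (32.4 − 21.0) / 1.2 = 11.4/1.2 = 9.5 cmH2O·s/L.
C = Vt/(Pplat − PEEP) = 360.0 / (21.0 − 6) = 360.0/15.0 = 24.0 mL/cmH2O.
τ = R × C = 9.5 × 0.024 L/cmH2O = 0.228 s.
Fraction remaining at end-expiration = e^(−Te/τ) = e^(−0.23/0.228) = 0.3647 → 36.47%.

36.5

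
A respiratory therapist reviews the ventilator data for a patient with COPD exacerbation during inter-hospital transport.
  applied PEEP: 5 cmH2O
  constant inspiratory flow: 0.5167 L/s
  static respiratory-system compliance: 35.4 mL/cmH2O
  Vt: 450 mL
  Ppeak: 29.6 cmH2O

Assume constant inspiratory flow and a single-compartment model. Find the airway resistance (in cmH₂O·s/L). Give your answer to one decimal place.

23.0

Equation of motion (constant flow): PIP = Vt/C + R·V̇ + PEEP.
R·V̇ = PIP − Vt/C − PEEP = 29.6 − 450/35.4 − 5 = 29.6 − 12.712 − 5 = 11.888 cmH2O.
R = 11.888 / 0.5167 = 23.008 cmH2O·s/L.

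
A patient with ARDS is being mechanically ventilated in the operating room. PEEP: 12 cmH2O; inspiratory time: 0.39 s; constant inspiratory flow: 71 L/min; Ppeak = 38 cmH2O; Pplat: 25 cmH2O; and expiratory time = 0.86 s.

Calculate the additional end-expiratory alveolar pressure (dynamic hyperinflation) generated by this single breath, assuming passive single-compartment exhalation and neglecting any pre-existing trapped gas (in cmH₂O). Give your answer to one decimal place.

Flow: 71 L/min ÷ 60 = 1.1833 L/s.
Vt = flow × Ti = 1.1833 L/s × 0.39 s × 1000 mL/L = 461.49 mL.
R = (PIP − Pplat)/V̇ = (38 − 25) / 1.1833 = 13.0/1.1833 = 10.986 cmH2O·s/L.
C = Vt/(Pplat − PEEP) = 461.49 / (25 − 12) = 461.49/13.0 = 35.499 mL/cmH2O.
τ = R × C = 10.986 × 0.0355 L/cmH2O = 0.39 s.
Fraction remaining = e^(−Te/τ) = e^(−0.86/0.39) = 0.1102; trapped volume = 461.49 × 0.1102 = 50.856 mL.
Additional alveolar pressure from trapping ≈ V_trapped / C = 50.856 / 35.499 = 1.433 cmH2O.

1.4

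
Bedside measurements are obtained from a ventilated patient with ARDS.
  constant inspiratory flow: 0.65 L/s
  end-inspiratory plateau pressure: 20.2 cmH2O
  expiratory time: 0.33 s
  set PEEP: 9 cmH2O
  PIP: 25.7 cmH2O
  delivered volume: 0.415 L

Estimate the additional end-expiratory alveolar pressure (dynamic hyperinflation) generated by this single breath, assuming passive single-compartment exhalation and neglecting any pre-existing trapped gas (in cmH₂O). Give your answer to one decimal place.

3.9

R = (PIP − Pplat)/V̇ = (25.7 − 20.2) / 0.65 = 5.5/0.65 = 8.462 cmH2O·s/L.
C = Vt/(Pplat − PEEP) = 415.0 / (20.2 − 9) = 415.0/11.2 = 37.054 mL/cmH2O.
τ = R × C = 8.462 × 0.03705 L/cmH2O = 0.3135 s.
Fraction remaining = e^(−Te/τ) = e^(−0.33/0.3135) = 0.349; trapped volume = 415.0 × 0.349 = 144.84 mL.
Additional alveolar pressure from trapping ≈ V_trapped / C = 144.84 / 37.054 = 3.909 cmH2O.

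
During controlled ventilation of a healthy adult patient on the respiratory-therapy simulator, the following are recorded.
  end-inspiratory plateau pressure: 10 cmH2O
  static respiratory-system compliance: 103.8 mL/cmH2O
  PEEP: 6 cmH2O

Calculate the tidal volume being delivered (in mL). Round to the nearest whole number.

415

Vt = Cstat × (Pplat − PEEP) = 103.8 × (10 − 6) = 103.8 × 4.0 = 415.2 mL.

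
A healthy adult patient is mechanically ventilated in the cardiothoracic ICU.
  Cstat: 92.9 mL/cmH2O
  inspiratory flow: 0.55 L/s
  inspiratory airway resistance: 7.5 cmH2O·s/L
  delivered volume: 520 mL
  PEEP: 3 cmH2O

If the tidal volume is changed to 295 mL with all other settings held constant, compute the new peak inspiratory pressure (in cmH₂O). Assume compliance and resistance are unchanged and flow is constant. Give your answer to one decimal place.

10.3

PIP = Vt/C + R·V̇ + PEEP (constant-flow equation of motion).
Only the elastic term changes: ΔPIP = ΔVt / C = (295 − 520) / 92.9 = -2.422 cmH2O.
Original PIP = 520/92.9 + 7.5×0.55 + 3 = 12.722 cmH2O; new PIP = 12.722 + (-2.422) = 10.3 cmH2O.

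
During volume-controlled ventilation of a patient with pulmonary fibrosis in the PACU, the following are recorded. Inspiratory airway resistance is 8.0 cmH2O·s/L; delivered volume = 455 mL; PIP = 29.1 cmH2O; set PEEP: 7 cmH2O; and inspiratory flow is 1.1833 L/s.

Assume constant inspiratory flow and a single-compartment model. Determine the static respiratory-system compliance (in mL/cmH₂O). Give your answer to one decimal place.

Equation of motion (constant flow): PIP = Vt/C + R·V̇ + PEEP.
Vt/C = PIP − R·V̇ − PEEP = 29.1 − 8.0×1.1833 − 7 = 29.1 − 9.466 − 7 = 12.634 cmH2O.
C = Vt / 12.634 = 455 / 12.634 = 36.014 mL/cmH2O.

36.0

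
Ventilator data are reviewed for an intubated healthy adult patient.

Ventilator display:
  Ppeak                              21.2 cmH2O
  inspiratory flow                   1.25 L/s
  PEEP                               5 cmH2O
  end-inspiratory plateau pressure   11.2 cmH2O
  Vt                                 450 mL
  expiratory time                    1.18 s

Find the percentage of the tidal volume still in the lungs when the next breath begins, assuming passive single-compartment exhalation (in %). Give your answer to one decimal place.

13.1

R = (PIP − Pplat)/V̇ = (21.2 − 11.2) / 1.25 = 10.0/1.25 = 8.0 cmH2O·s/L.
C = Vt/(Pplat − PEEP) = 450.0 / (11.2 − 5) = 450.0/6.2 = 72.581 mL/cmH2O.
τ = R × C = 8.0 × 0.07258 L/cmH2O = 0.5806 s.
Fraction remaining at end-expiration = e^(−Te/τ) = e^(−1.18/0.5806) = 0.131 → 13.1%.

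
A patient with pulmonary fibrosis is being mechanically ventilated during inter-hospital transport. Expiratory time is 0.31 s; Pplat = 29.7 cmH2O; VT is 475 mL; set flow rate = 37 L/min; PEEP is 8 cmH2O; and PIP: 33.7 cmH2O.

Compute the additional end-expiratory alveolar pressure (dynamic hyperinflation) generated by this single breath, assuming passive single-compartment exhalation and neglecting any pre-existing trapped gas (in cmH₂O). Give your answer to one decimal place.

2.4

Flow: 37 L/min ÷ 60 = 0.6167 L/s.
R = (PIP − Pplat)/V̇ = (33.7 − 29.7) / 0.6167 = 4.0/0.6167 = 6.486 cmH2O·s/L.
C = Vt/(Pplat − PEEP) = 475.0 / (29.7 − 8) = 475.0/21.7 = 21.889 mL/cmH2O.
τ = R × C = 6.486 × 0.02189 L/cmH2O = 0.142 s.
Fraction remaining = e^(−Te/τ) = e^(−0.31/0.142) = 0.1127; trapped volume = 475.0 × 0.1127 = 53.533 mL.
Additional alveolar pressure from trapping ≈ V_trapped / C = 53.533 / 21.889 = 2.446 cmH2O.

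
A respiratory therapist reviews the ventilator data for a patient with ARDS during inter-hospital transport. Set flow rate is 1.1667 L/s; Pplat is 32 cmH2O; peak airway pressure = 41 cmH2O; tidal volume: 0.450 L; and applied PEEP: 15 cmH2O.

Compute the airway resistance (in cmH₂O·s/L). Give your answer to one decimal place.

7.7

Raw = (PIP − Pplat) / flow = (41 − 32) / 1.1667 = 9.0 / 1.1667 = 7.714 cmH2O·s/L.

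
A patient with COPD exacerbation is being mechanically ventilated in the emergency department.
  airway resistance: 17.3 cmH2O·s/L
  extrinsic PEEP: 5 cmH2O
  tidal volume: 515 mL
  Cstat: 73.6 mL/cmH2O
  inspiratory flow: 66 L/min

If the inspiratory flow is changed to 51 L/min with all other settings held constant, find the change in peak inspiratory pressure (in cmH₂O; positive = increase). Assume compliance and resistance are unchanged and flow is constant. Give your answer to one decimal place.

-4.3

Flow: 66 L/min ÷ 60 = 1.1 L/s.
New flow: 51 L/min ÷ 60 = 0.85 L/s.
PIP = Vt/C + R·V̇ + PEEP (constant-flow equation of motion).
Only the resistive term changes: ΔPIP = R × ΔV̇ = 17.3 × (0.85 − 1.1) = 17.3 × -0.25 = -4.325 cmH2O.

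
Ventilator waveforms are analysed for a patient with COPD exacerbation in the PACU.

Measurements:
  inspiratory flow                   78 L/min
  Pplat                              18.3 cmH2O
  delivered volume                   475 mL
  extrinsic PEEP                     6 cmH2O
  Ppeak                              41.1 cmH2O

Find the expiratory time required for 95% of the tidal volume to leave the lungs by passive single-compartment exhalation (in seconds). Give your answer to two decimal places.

Flow: 78 L/min ÷ 60 = 1.3 L/s.
R = (PIP − Pplat)/V̇ = (41.1 − 18.3) / 1.3 = 22.8/1.3 = 17.538 cmH2O·s/L.
C = Vt/(Pplat − PEEP) = 475.0 / (18.3 − 6) = 475.0/12.3 = 38.618 mL/cmH2O.
τ = R × C = 17.538 × 0.03862 L/cmH2O = 0.6773 s.
t = −τ·ln(1 − 0.95) = −0.6773·ln(0.05) = 2.029 s.

2.03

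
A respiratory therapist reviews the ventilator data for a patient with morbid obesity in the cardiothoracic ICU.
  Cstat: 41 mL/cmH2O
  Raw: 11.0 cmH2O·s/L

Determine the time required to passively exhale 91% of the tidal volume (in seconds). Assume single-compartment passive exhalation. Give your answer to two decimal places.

1.09

τ = R × C = 11.0 × 41 mL/cmH2O = 11.0 × 0.041 L/cmH2O = 0.451 s.
Exhaled fraction f = 1 − e^(−t/τ) → t = −τ·ln(1 − f) = −0.451·ln(0.09) = 1.086 s.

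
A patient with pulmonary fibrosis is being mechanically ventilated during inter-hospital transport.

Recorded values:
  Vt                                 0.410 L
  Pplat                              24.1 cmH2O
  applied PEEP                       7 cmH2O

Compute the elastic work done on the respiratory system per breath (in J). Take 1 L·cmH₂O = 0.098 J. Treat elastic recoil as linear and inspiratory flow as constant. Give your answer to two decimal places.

Elastic work ≈ ½ × (Pplat − PEEP) × Vt = 0.5 × (24.1 − 7) × 0.410 L = 0.5 × 17.1 × 0.410 = 3.506 L·cmH2O.
× 0.098 J/(L·cmH2O) → 0.3436 J.

0.34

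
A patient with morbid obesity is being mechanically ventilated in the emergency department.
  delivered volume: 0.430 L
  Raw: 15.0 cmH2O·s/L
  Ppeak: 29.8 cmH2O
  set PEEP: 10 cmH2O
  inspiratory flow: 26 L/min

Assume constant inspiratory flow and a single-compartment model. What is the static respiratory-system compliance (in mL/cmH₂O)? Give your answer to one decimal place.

32.3

Flow: 26 L/min ÷ 60 = 0.4333 L/s.
Equation of motion (constant flow): PIP = Vt/C + R·V̇ + PEEP.
Vt/C = PIP − R·V̇ − PEEP = 29.8 − 15.0×0.4333 − 10 = 29.8 − 6.5 − 10 = 13.3 cmH2O.
C = Vt / 13.3 = 430 / 13.3 = 32.331 mL/cmH2O.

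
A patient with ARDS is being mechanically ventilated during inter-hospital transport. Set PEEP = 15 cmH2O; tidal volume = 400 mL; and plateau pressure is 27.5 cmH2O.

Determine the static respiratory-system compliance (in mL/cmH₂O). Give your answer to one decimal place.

32.0

Cstat = Vt / (Pplat − PEEP) = 400 / (27.5 − 15) = 400 / 12.5 = 32.0 mL/cmH2O.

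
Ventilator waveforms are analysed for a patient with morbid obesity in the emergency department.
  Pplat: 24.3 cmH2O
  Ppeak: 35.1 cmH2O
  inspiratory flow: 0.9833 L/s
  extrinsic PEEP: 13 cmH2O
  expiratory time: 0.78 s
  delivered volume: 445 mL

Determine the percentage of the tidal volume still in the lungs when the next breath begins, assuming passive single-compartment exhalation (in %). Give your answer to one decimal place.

R = (PIP − Pplat)/V̇ = (35.1 − 24.3) / 0.9833 = 10.8/0.9833 = 10.983 cmH2O·s/L.
C = Vt/(Pplat − PEEP) = 445.0 / (24.3 − 13) = 445.0/11.3 = 39.381 mL/cmH2O.
τ = R × C = 10.983 × 0.03938 L/cmH2O = 0.4325 s.
Fraction remaining at end-expiration = e^(−Te/τ) = e^(−0.78/0.4325) = 0.1647 → 16.47%.

16.5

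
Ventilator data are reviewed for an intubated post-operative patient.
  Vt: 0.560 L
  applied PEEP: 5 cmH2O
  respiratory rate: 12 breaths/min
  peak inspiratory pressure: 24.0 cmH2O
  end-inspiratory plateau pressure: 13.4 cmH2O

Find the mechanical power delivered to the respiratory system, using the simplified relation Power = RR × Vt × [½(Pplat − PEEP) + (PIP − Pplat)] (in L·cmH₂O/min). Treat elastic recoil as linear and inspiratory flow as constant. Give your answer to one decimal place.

Per-breath work = Vt × [½(Pplat−PEEP) + (PIP−Pplat)] = 0.560 × [0.5×8.4 + 10.6] = 0.560 × 14.8 = 8.288 L·cmH2O.
Power = 12 × 8.288 = 99.456 L·cmH2O/min.

99.5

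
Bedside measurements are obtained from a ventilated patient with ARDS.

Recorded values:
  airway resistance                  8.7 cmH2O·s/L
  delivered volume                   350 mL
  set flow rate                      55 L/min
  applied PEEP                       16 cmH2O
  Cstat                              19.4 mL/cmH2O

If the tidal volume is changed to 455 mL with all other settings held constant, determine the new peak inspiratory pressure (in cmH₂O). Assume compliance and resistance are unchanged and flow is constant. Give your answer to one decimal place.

47.4

Flow: 55 L/min ÷ 60 = 0.9167 L/s.
PIP = Vt/C + R·V̇ + PEEP (constant-flow equation of motion).
Only the elastic term changes: ΔPIP = ΔVt / C = (455 − 350) / 19.4 = 5.412 cmH2O.
Original PIP = 350/19.4 + 8.7×0.9167 + 16 = 42.017 cmH2O; new PIP = 42.017 + (5.412) = 47.429 cmH2O.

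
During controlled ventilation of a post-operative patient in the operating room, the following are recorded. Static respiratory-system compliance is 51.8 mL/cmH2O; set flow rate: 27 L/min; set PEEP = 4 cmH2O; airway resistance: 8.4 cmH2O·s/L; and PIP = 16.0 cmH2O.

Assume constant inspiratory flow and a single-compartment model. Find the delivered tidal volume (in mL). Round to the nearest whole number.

426

Flow: 27 L/min ÷ 60 = 0.45 L/s.
Equation of motion (constant flow): PIP = Vt/C + R·V̇ + PEEP.
Vt/C = PIP − R·V̇ − PEEP = 16.0 − 3.78 − 4 = 8.22 cmH2O.
Vt = C × 8.22 = 51.8 × 8.22 = 425.8 mL.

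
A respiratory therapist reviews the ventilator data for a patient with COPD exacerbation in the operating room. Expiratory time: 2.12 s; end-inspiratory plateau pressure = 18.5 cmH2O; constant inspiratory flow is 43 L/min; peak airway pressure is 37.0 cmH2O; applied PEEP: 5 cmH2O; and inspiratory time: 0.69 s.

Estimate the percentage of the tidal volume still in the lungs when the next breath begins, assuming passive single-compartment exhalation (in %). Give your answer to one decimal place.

10.6

Flow: 43 L/min ÷ 60 = 0.7167 L/s.
Vt = flow × Ti = 0.7167 L/s × 0.69 s × 1000 mL/L = 494.52 mL.
R = (PIP − Pplat)/V̇ = (37.0 − 18.5) / 0.7167 = 18.5/0.7167 = 25.813 cmH2O·s/L.
C = Vt/(Pplat − PEEP) = 494.52 / (18.5 − 5) = 494.52/13.5 = 36.631 mL/cmH2O.
τ = R × C = 25.813 × 0.03663 L/cmH2O = 0.9455 s.
Fraction remaining at end-expiration = e^(−Te/τ) = e^(−2.12/0.9455) = 0.1062 → 10.62%.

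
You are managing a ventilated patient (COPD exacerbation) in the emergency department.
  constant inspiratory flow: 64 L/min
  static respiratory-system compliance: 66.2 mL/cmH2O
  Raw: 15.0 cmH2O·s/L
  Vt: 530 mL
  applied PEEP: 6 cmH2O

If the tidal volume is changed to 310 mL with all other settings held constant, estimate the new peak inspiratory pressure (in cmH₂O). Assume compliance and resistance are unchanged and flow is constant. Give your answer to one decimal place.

Flow: 64 L/min ÷ 60 = 1.0667 L/s.
PIP = Vt/C + R·V̇ + PEEP (constant-flow equation of motion).
Only the elastic term changes: ΔPIP = ΔVt / C = (310 − 530) / 66.2 = -3.323 cmH2O.
Original PIP = 530/66.2 + 15.0×1.0667 + 6 = 30.007 cmH2O; new PIP = 30.007 + (-3.323) = 26.684 cmH2O.

26.7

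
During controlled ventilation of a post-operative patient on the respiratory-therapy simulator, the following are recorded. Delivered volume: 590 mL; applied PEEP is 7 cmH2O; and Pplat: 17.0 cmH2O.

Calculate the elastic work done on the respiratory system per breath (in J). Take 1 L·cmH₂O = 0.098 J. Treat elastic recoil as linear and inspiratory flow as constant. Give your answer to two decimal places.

Elastic work ≈ ½ × (Pplat − PEEP) × Vt = 0.5 × (17.0 − 7) × 0.590 L = 0.5 × 10.0 × 0.590 = 2.95 L·cmH2O.
× 0.098 J/(L·cmH2O) → 0.2891 J.

0.29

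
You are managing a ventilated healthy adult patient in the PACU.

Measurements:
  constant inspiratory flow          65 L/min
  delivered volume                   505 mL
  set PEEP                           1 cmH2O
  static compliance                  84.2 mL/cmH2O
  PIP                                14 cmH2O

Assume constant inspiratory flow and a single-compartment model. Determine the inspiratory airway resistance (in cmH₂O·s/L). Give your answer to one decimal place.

6.5

Flow: 65 L/min ÷ 60 = 1.0833 L/s.
Equation of motion (constant flow): PIP = Vt/C + R·V̇ + PEEP.
R·V̇ = PIP − Vt/C − PEEP = 14 − 505/84.2 − 1 = 14 − 5.998 − 1 = 7.002 cmH2O.
R = 7.002 / 1.0833 = 6.464 cmH2O·s/L.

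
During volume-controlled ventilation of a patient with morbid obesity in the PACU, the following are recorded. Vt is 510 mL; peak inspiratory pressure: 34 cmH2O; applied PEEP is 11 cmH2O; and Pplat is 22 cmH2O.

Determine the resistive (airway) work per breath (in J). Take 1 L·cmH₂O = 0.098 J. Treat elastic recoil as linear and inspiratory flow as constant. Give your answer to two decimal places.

With constant inspiratory flow the resistive pressure is constant at PIP − Pplat = 34 − 22 = 12.0 cmH2O, so resistive work = 12.0 × 0.510 = 6.12 L·cmH2O.
× 0.098 J/(L·cmH2O) → 0.5998 J.

0.60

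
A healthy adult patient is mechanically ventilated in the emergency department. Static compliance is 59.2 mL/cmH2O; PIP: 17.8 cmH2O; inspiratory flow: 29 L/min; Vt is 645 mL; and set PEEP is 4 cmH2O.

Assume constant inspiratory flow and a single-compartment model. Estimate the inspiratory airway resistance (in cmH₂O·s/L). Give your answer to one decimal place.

Flow: 29 L/min ÷ 60 = 0.4833 L/s.
Equation of motion (constant flow): PIP = Vt/C + R·V̇ + PEEP.
R·V̇ = PIP − Vt/C − PEEP = 17.8 − 645/59.2 − 4 = 17.8 − 10.895 − 4 = 2.905 cmH2O.
R = 2.905 / 0.4833 = 6.011 cmH2O·s/L.

6.0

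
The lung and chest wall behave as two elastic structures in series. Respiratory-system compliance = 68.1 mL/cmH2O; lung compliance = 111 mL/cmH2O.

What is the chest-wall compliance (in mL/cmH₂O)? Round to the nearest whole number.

1/Ccw = 1/Crs − 1/CL.
1/Ccw = 1/68.1 − 1/111 = 0.005675.
Ccw = 176.21 mL/cmH2O.

176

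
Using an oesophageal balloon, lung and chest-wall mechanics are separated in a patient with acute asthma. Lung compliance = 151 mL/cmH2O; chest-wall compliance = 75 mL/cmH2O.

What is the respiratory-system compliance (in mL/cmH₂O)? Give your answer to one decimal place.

Lung and chest wall are elastances in series: 1/Crs = 1/CL + 1/Ccw.
1/Crs = 1/151 + 1/75 = 0.01996.
Crs = 50.1 mL/cmH2O.

50.1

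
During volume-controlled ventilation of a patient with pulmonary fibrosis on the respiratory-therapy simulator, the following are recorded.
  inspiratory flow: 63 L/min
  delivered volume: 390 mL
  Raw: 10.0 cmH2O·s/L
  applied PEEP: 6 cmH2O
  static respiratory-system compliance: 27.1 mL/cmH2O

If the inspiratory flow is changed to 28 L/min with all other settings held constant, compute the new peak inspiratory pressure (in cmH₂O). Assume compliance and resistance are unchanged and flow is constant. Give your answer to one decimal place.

25.1

Flow: 63 L/min ÷ 60 = 1.05 L/s.
New flow: 28 L/min ÷ 60 = 0.4667 L/s.
PIP = Vt/C + R·V̇ + PEEP (constant-flow equation of motion).
Only the resistive term changes: ΔPIP = R × ΔV̇ = 10.0 × (0.4667 − 1.05) = 10.0 × -0.5833 = -5.833 cmH2O.
Original PIP = 390/27.1 + 10.0×1.05 + 6 = 30.891 cmH2O; new PIP = 30.891 + (-5.833) = 25.058 cmH2O.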